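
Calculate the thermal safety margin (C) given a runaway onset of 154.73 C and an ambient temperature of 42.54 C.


Safety margin = 154.73 C - 42.54 C = 112.19 C

112.19 C


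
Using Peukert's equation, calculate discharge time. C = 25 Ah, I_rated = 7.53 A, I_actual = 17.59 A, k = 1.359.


Step 1: t_rated = C / I_rated = 25 / 7.53 = 3.3201 hr
Step 2: ratio = 7.53 / 17.59 = 0.42808
Step 3: ratio^k = 0.42808^1.359 = 0.31568
Step 4: t = t_rated * ratio^k = 3.3201 * 0.31568 = 1.048 hr

1.048 hr


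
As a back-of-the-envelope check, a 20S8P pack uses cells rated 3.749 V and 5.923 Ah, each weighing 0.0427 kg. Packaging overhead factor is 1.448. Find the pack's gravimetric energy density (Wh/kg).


Step 1: V_pack = 20 * 3.749 = 74.98 V
Step 2: C_pack = 8 * 5.923 = 47.384 Ah
Step 3: E_pack = V_pack * C_pack = 74.98 * 47.384 = 3552.9 Wh
Step 4: m_pack = 20 * 8 * 0.0427 * 1.448 = 9.8927 kg
Step 5: ED = E_pack / m_pack = 3552.9 / 9.8927 = 359.1 Wh/kg

359.1 Wh/kg


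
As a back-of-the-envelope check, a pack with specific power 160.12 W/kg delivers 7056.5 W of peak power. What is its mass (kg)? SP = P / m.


m = P / SP = 7056.5 / 160.12 = 44.07 kg

44.07 kg


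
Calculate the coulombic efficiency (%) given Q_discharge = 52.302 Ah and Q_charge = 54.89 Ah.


eta_c = Q_dis / Q_chg * 100 = 52.302 / 54.89 * 100 = 95.29%

95.29%


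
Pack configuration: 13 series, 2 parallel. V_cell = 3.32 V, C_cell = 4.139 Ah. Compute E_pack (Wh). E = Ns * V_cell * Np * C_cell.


E = Ns * Vcell * Np * Ccell = 13 * 3.32 * 2 * 4.139 = 357.3 Wh

357.3 Wh


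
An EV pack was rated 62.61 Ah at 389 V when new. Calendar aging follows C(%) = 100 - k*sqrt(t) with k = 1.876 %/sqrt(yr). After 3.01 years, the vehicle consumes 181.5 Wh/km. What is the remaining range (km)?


Step 1: capacity retention = 100 - 1.876 * sqrt(3.01) = 100 - 1.876 * 1.7349 = 96.745%
Step 2: C_now = 62.61 * 96.745/100 = 60.572 Ah
Step 3: E_pack = V * C_now = 389 * 60.572 = 23563 Wh
Step 4: range = E_pack / consumption = 23563 / 181.5 = 129.8 km

129.8 km


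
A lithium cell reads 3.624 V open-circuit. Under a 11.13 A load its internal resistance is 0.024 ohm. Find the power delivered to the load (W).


Step 1: V_terminal = OCV - I*R = 3.624 - 11.13 * 0.024 = 3.3569 V
Step 2: P_out = V_terminal * I = 3.3569 * 11.13 = 37.36 W

37.36 W


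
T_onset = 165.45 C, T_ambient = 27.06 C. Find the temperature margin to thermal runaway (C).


margin = T_onset - T_ambient = 165.45 - 27.06 = 138.39 C

138.39 C


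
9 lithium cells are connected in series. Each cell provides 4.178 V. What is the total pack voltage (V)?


V_pack = n * V_cell = 9 * 4.178 = 37.602 V

37.602 V


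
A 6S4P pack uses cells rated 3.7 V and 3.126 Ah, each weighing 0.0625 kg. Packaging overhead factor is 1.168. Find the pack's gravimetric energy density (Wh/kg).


Step 1: V_pack = 6 * 3.7 = 22.2 V
Step 2: C_pack = 4 * 3.126 = 12.504 Ah
Step 3: E_pack = V_pack * C_pack = 22.2 * 12.504 = 277.59 Wh
Step 4: m_pack = 6 * 4 * 0.0625 * 1.168 = 1.752 kg
Step 5: ED = E_pack / m_pack = 277.59 / 1.752 = 158.4 Wh/kg

158.4 Wh/kg


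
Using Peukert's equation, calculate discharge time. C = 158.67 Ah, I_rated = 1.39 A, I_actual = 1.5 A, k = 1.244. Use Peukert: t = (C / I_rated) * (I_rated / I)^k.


Step 1: t_rated = C / I_rated = 158.67 / 1.39 = 114.15 hr
Step 2: ratio = 1.39 / 1.5 = 0.92667
Step 3: ratio^k = 0.92667^1.244 = 0.90961
Step 4: t = t_rated * ratio^k = 114.15 * 0.90961 = 103.8 hr

103.8 hr


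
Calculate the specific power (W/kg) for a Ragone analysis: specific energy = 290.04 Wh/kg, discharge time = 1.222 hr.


Specific power = 290.04 Wh/kg / 1.222 hr = 237.3 W/kg

237.3 W/kg


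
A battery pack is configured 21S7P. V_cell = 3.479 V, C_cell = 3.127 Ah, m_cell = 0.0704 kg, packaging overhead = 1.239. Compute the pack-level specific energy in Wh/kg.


Step 1: V_pack = 21 * 3.479 = 73.059 V
Step 2: C_pack = 7 * 3.127 = 21.889 Ah
Step 3: E_pack = V_pack * C_pack = 73.059 * 21.889 = 1599.2 Wh
Step 4: m_pack = 21 * 7 * 0.0704 * 1.239 = 12.822 kg
Step 5: ED = E_pack / m_pack = 1599.2 / 12.822 = 124.7 Wh/kg

124.7 Wh/kg


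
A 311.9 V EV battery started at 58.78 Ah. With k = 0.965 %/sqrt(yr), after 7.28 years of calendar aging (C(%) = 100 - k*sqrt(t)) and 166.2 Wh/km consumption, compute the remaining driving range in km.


Step 1: capacity retention = 100 - 0.965 * sqrt(7.28) = 100 - 0.965 * 2.6981 = 97.396%
Step 2: C_now = 58.78 * 97.396/100 = 57.249 Ah
Step 3: E_pack = V * C_now = 311.9 * 57.249 = 17856 Wh
Step 4: range = E_pack / consumption = 17856 / 166.2 = 107.4 km

107.4 km


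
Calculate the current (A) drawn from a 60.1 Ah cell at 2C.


At 2C: I = 2 * 60.1 Ah = 120.2 A

120.2 A


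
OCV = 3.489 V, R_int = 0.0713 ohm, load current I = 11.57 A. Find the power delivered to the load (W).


Step 1: V_terminal = OCV - I*R = 3.489 - 11.57 * 0.0713 = 2.6641 V
Step 2: P_out = V_terminal * I = 2.6641 * 11.57 = 30.82 W

30.82 W


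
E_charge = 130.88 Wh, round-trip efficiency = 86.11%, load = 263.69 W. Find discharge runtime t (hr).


Step 1: E_discharge = eta/100 * E_charge = 86.11/100 * 130.88 = 112.7 Wh
Step 2: t = E_discharge / P = 112.7 / 263.69 = 0.4274 hr

0.4274 hr


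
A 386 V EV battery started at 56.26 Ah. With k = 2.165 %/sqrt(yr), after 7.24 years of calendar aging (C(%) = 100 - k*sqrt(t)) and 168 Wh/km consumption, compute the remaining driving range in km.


Step 1: capacity retention = 100 - 2.165 * sqrt(7.24) = 100 - 2.165 * 2.6907 = 94.175%
Step 2: C_now = 56.26 * 94.175/100 = 52.983 Ah
Step 3: E_pack = V * C_now = 386 * 52.983 = 20451 Wh
Step 4: range = E_pack / consumption = 20451 / 168 = 121.7 km

121.7 km


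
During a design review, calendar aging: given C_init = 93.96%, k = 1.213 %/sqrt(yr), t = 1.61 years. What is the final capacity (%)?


sqrt(t) = sqrt(1.61) = 1.2689
C_final = 93.96 - 1.213 * 1.2689 = 92.42%

92.42%


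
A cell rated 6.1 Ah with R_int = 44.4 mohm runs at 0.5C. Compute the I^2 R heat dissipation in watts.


Convert: R = 44.4 mohm = 0.0444 ohm
Step 1: I = C_rate * capacity = 0.5 * 6.1 = 3.05 A
Step 2: Q = I^2 * R = 3.05^2 * 0.0444 = 9.3025 * 0.0444 = 0.4130 W

0.4130 W


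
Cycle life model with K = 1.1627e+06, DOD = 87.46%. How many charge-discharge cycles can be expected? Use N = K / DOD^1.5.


Step 1: DOD^1.5 = 87.46^1.5 = 817.93
Step 2: N = 1.1627e+06 / 817.93 = 1422 cycles

1422 cycles


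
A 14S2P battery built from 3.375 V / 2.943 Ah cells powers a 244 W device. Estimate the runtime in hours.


Step 1: E_pack = Ns * V_cell * Np * C_cell = 14 * 3.375 * 2 * 2.943 = 278.11 Wh
Step 2: t = E_pack / P = 278.11 / 244 = 1.140 hr

1.140 hr


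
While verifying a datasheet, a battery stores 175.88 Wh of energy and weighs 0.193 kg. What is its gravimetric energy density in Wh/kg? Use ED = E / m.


Specific energy = 175.88 Wh / 0.193 kg = 911.3 Wh/kg

911.3 Wh/kg


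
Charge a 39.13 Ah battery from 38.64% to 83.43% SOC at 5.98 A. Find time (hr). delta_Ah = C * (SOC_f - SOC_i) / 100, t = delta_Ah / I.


delta_Ah = 39.13 * (83.43 - 38.64) / 100 = 17.526 Ah
t = delta_Ah / I = 17.526 / 5.98 = 2.931 hr

2.931 hr


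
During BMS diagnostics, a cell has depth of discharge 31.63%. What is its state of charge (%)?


SOC = 100 - DOD = 100 - 31.63 = 68.37%

68.37%


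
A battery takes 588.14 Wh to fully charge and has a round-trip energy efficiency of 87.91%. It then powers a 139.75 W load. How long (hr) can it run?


Step 1: E_discharge = eta/100 * E_charge = 87.91/100 * 588.14 = 517.03 Wh
Step 2: t = E_discharge / P = 517.03 / 139.75 = 3.700 hr

3.700 hr


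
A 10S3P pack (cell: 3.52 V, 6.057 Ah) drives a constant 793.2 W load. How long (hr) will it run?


Step 1: E_pack = Ns * V_cell * Np * C_cell = 10 * 3.52 * 3 * 6.057 = 639.62 Wh
Step 2: t = E_pack / P = 639.62 / 793.2 = 0.8064 hr

0.8064 hr


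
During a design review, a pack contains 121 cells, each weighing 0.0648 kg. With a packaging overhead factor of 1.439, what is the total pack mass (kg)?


m_pack = n * m_cell * overhead = 121 * 0.0648 * 1.439 = 11.28 kg

11.28 kg


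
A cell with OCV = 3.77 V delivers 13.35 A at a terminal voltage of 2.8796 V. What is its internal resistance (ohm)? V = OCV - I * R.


R = (OCV - V) / I = (3.77 - 2.8796) / 13.35 = 0.06670 ohm

0.06670 ohm


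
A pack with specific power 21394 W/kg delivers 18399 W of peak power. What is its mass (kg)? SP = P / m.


m = P / SP = 18399 / 21394 = 0.8600 kg

0.8600 kg


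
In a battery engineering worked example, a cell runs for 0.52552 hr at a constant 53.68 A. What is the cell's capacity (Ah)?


C = I * t = 53.68 * 0.52552 = 28.21 Ah

28.21 Ah


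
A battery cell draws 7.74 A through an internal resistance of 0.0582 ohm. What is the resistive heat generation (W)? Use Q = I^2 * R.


I^2 = 59.908
Q = 59.908 * 0.0582 = 3.487 W

3.487 W


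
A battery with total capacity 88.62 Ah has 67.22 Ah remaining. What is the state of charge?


SOC = (remaining / total) * 100 = (67.22 / 88.62) * 100 = 75.85%

75.85%


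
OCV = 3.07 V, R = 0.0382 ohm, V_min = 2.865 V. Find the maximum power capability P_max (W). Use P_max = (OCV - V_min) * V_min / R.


P_max = (OCV - V_min) * V_min / R = (3.07 - 2.865) * 2.865 / 0.0382 = 0.205 * 2.865 / 0.0382 = 15.38 W

15.38 W


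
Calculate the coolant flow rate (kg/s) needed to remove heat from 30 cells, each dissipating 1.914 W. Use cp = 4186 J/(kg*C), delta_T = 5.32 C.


Step 1: Total heat Q = 30 * 1.914 W = 57.42 W
Step 2: denom = cp * dT = 4186 * 5.32 = 22270
Step 3: m_dot = 57.42 / 22270 = 0.002578 kg/s

0.002578 kg/s


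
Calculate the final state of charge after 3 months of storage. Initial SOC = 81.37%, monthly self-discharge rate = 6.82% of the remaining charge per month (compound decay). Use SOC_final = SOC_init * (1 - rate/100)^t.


decay = (1 - 6.82/100)^3 = 0.80904
SOC_final = 81.37 * 0.80904 = 65.83%

65.83%


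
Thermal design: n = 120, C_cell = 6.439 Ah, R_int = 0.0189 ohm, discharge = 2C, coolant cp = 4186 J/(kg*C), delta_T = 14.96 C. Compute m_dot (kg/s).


Step 1: I = 2 * 6.439 = 12.878 A
Step 2: Q_cell = I^2 * R = 12.878^2 * 0.0189 = 3.1344 W
Step 3: Q_total = 120 * 3.1344 = 376.13 W
Step 4: m_dot = Q_total / (cp * dT) = 376.13 / (4186 * 14.96) = 0.006006 kg/s

0.006006 kg/s


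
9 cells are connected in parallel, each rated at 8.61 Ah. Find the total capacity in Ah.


Parallel capacities add: 9 * 8.61 Ah = 77.49 Ah

77.49 Ah


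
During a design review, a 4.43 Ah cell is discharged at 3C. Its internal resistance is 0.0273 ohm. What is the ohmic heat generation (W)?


Step 1: I = C_rate * capacity = 3 * 4.43 = 13.29 A
Step 2: Q = I^2 * R = 13.29^2 * 0.0273 = 176.62 * 0.0273 = 4.822 W

4.822 W


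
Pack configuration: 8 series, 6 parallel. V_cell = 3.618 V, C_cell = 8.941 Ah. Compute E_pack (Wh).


E = Ns * Vcell * Np * Ccell = 8 * 3.618 * 6 * 8.941 = 1553 Wh

1553 Wh


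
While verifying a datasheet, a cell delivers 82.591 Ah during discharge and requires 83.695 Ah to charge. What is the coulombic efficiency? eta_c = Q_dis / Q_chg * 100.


Coulombic efficiency = 82.591/83.695 * 100% = 98.68%

98.68%


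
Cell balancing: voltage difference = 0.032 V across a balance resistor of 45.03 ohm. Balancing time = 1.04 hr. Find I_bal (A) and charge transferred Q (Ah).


I_bal = dV / R = 0.032 / 45.03 = 7.1064e-04 A
Q = I_bal * t = 7.1064e-04 * 1.04 = 7.391e-04 Ah

I=7.1064e-04 A, Q=7.391e-04 Ah


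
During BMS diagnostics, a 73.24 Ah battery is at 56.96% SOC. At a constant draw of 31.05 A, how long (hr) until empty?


Step 1: remaining = SOC/100 * C_total = 56.96/100 * 73.24 = 41.718 Ah
Step 2: t = remaining / I = 41.718 / 31.05 = 1.344 hr

1.344 hr


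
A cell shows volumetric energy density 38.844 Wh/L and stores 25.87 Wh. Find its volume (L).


V = E / ED = 25.87 / 38.844 = 0.6660 L

0.6660 L


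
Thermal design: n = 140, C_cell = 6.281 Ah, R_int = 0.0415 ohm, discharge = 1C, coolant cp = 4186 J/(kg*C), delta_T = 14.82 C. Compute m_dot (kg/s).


Step 1: I = 1 * 6.281 = 6.281 A
Step 2: Q_cell = I^2 * R = 6.281^2 * 0.0415 = 1.6372 W
Step 3: Q_total = 140 * 1.6372 = 229.21 W
Step 4: m_dot = Q_total / (cp * dT) = 229.21 / (4186 * 14.82) = 0.003695 kg/s

0.003695 kg/s


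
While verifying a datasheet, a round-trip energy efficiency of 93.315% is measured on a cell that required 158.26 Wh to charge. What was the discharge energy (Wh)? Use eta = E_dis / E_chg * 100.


E_dis = eta/100 * E_chg = 93.315/100 * 158.26 = 147.7 Wh

147.7 Wh


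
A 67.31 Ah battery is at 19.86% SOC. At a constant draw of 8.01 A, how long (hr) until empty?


Step 1: remaining = SOC/100 * C_total = 19.86/100 * 67.31 = 13.368 Ah
Step 2: t = remaining / I = 13.368 / 8.01 = 1.669 hr

1.669 hr


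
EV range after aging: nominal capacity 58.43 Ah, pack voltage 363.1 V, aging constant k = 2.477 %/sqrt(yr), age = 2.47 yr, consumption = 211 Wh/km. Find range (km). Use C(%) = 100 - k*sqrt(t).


Step 1: capacity retention = 100 - 2.477 * sqrt(2.47) = 100 - 2.477 * 1.5716 = 96.107%
Step 2: C_now = 58.43 * 96.107/100 = 56.155 Ah
Step 3: E_pack = V * C_now = 363.1 * 56.155 = 20390 Wh
Step 4: range = E_pack / consumption = 20390 / 211 = 96.64 km

96.64 km


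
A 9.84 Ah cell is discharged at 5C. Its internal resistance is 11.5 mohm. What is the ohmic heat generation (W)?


Convert: R = 11.5 mohm = 0.0115 ohm
Step 1: I = C_rate * capacity = 5 * 9.84 = 49.2 A
Step 2: Q = I^2 * R = 49.2^2 * 0.0115 = 2420.6 * 0.0115 = 27.84 W

27.84 W


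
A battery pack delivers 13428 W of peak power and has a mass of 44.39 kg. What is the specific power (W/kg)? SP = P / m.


SP = P / m = 13428 / 44.39 = 302.5 W/kg

302.5 W/kg


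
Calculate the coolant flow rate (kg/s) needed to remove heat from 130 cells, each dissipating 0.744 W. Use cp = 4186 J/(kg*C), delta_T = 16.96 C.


Q_total = 130 * 0.744 = 96.72 W
m_dot = Q_total / (cp * dT) = 96.72 / (4186 * 16.96) = 0.001362 kg/s

0.001362 kg/s


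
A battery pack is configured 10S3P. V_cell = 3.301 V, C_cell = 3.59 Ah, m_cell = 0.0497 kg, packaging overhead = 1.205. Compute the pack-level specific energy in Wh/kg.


Step 1: V_pack = 10 * 3.301 = 33.01 V
Step 2: C_pack = 3 * 3.59 = 10.77 Ah
Step 3: E_pack = V_pack * C_pack = 33.01 * 10.77 = 355.52 Wh
Step 4: m_pack = 10 * 3 * 0.0497 * 1.205 = 1.7967 kg
Step 5: ED = E_pack / m_pack = 355.52 / 1.7967 = 197.9 Wh/kg

197.9 Wh/kg


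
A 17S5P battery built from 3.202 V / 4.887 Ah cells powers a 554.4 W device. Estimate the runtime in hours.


Step 1: E_pack = Ns * V_cell * Np * C_cell = 17 * 3.202 * 5 * 4.887 = 1330.1 Wh
Step 2: t = E_pack / P = 1330.1 / 554.4 = 2.399 hr

2.399 hr


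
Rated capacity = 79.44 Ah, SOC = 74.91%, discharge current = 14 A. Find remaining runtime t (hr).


Step 1: remaining = SOC/100 * C_total = 74.91/100 * 79.44 = 59.509 Ah
Step 2: t = remaining / I = 59.509 / 14 = 4.251 hr

4.251 hr


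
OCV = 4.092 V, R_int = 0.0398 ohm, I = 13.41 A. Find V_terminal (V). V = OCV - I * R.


V = OCV - I*R = 4.092 - 13.41 * 0.0398 = 3.558 V

3.558 V


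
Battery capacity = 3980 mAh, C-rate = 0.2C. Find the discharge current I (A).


Convert: capacity = 3980 mAh = 3.98 Ah
At 0.2C: I = 0.2 * 3.98 Ah = 0.796 A

0.796 A


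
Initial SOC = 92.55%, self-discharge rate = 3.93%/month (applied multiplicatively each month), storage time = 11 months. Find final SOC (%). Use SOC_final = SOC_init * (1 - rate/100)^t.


Monthly retention factor = 1 - 3.93/100 = 0.9607
Over 11 months: factor^11 = 0.64338
SOC_final = 92.55 * 0.64338 = 59.54%

59.54%


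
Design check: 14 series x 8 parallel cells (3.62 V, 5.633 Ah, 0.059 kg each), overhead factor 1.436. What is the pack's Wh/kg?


Step 1: V_pack = 14 * 3.62 = 50.68 V
Step 2: C_pack = 8 * 5.633 = 45.064 Ah
Step 3: E_pack = V_pack * C_pack = 50.68 * 45.064 = 2283.8 Wh
Step 4: m_pack = 14 * 8 * 0.059 * 1.436 = 9.4891 kg
Step 5: ED = E_pack / m_pack = 2283.8 / 9.4891 = 240.7 Wh/kg

240.7 Wh/kg


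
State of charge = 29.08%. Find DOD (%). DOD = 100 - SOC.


DOD = 100 - SOC = 100 - 29.08 = 70.92%

70.92%


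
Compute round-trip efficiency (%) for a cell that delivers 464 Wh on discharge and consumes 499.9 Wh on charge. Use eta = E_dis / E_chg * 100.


eta_e = E_dis / E_chg * 100 = 464 / 499.9 * 100 = 92.82%

92.82%


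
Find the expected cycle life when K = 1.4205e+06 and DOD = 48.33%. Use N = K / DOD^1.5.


Step 1: DOD^1.5 = 48.33^1.5 = 335.99
Step 2: N = 1.4205e+06 / 335.99 = 4228 cycles

4228 cycles


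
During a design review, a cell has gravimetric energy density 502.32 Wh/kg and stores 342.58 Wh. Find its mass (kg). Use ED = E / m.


m = E / ED = 342.58 / 502.32 = 0.6820 kg

0.6820 kg


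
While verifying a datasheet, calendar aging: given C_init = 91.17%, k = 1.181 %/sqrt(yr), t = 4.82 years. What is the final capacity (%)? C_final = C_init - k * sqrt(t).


sqrt(t) = sqrt(4.82) = 2.1954
C_final = 91.17 - 1.181 * 2.1954 = 88.58%

88.58%


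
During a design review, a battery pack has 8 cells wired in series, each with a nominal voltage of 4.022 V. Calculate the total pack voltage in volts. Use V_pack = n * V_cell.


With 8 cells in series at 4.022 V each, V_pack = 32.176 V

32.176 V


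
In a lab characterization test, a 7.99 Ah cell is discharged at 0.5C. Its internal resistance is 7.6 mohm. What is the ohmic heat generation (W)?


Convert: R = 7.6 mohm = 0.0076 ohm
Step 1: I = C_rate * capacity = 0.5 * 7.99 = 3.995 A
Step 2: Q = I^2 * R = 3.995^2 * 0.0076 = 15.96 * 0.0076 = 0.1213 W

0.1213 W


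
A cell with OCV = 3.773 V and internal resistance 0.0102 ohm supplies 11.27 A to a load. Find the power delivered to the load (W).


Step 1: V_terminal = OCV - I*R = 3.773 - 11.27 * 0.0102 = 3.658 V
Step 2: P_out = V_terminal * I = 3.658 * 11.27 = 41.23 W

41.23 W


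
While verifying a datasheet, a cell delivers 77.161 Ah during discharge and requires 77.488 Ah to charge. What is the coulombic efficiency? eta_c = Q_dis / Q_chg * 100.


Coulombic efficiency = 77.161/77.488 * 100% = 99.58%

99.58%


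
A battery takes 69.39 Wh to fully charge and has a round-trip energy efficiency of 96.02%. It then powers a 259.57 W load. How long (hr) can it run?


Step 1: E_discharge = eta/100 * E_charge = 96.02/100 * 69.39 = 66.628 Wh
Step 2: t = E_discharge / P = 66.628 / 259.57 = 0.2567 hr

0.2567 hr


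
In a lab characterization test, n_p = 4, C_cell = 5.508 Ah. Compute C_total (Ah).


Parallel capacities add: 4 * 5.508 Ah = 22.032 Ah

22.032 Ah


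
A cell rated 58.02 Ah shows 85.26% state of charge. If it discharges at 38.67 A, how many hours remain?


Step 1: remaining = SOC/100 * C_total = 85.26/100 * 58.02 = 49.468 Ah
Step 2: t = remaining / I = 49.468 / 38.67 = 1.279 hr

1.279 hr


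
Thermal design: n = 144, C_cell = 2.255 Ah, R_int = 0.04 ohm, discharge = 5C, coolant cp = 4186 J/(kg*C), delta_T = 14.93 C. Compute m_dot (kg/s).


Step 1: I = 5 * 2.255 = 11.275 A
Step 2: Q_cell = I^2 * R = 11.275^2 * 0.04 = 5.085 W
Step 3: Q_total = 144 * 5.085 = 732.24 W
Step 4: m_dot = Q_total / (cp * dT) = 732.24 / (4186 * 14.93) = 0.01172 kg/s

0.01172 kg/s


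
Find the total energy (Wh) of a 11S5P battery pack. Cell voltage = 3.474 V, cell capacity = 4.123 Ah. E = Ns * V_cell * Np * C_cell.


E = Ns * Vcell * Np * Ccell = 11 * 3.474 * 5 * 4.123 = 787.8 Wh

787.8 Wh


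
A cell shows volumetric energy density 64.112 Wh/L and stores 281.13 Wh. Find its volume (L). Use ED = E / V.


V = E / ED = 281.13 / 64.112 = 4.385 L

4.385 L


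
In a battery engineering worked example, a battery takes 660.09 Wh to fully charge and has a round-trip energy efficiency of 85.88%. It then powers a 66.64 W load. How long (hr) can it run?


Step 1: E_discharge = eta/100 * E_charge = 85.88/100 * 660.09 = 566.89 Wh
Step 2: t = E_discharge / P = 566.89 / 66.64 = 8.507 hr

8.507 hr


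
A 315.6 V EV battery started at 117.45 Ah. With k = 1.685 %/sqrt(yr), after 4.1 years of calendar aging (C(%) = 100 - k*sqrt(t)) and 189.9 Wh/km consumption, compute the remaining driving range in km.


Step 1: capacity retention = 100 - 1.685 * sqrt(4.1) = 100 - 1.685 * 2.0248 = 96.588%
Step 2: C_now = 117.45 * 96.588/100 = 113.44 Ah
Step 3: E_pack = V * C_now = 315.6 * 113.44 = 35802 Wh
Step 4: range = E_pack / consumption = 35802 / 189.9 = 188.5 km

188.5 km


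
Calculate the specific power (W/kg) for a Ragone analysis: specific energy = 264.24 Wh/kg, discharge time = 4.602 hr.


Specific power = 264.24 Wh/kg / 4.602 hr = 57.42 W/kg

57.42 W/kg


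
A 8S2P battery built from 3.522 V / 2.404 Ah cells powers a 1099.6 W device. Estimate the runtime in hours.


Step 1: E_pack = Ns * V_cell * Np * C_cell = 8 * 3.522 * 2 * 2.404 = 135.47 Wh
Step 2: t = E_pack / P = 135.47 / 1099.6 = 0.1232 hr

0.1232 hr


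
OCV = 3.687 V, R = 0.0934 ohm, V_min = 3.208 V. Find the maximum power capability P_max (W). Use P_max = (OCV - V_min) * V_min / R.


P_max = (OCV - V_min) * V_min / R = (3.687 - 3.208) * 3.208 / 0.0934 = 0.479 * 3.208 / 0.0934 = 16.45 W

16.45 W


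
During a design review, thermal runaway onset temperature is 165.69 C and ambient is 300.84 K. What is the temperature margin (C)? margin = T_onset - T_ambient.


Convert: T_ambient = 300.84 K = 27.69 C
margin = 165.69 - 27.69 = 138 C

138 C


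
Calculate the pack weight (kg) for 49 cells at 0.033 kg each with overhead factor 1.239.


Cell mass sum = 49 * 0.033 = 1.617 kg
With overhead 1.239: m_pack = 1.617 * 1.239 = 2.003 kg

2.003 kg


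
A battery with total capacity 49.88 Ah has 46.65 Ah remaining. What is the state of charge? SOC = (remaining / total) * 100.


SOC% = 46.65 / 49.88 * 100 = 93.52%

93.52%


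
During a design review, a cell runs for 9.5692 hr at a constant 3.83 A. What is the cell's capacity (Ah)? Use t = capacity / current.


C = I * t = 3.83 * 9.5692 = 36.65 Ah

36.65 Ah


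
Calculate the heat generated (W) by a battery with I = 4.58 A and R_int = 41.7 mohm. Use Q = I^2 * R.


Convert: R = 41.7 mohm = 0.0417 ohm
I^2 = 20.976
Q = 20.976 * 0.0417 = 0.8747 W

0.8747 W


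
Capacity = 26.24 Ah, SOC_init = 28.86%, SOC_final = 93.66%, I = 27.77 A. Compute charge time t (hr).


delta_Ah = 26.24 * (93.66 - 28.86) / 100 = 17.004 Ah
t = delta_Ah / I = 17.004 / 27.77 = 0.6123 hr

0.6123 hr


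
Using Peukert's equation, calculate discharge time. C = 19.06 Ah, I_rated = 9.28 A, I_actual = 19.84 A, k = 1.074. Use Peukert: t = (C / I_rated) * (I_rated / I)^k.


t_rated = C / I_rated = 19.06 / 9.28 = 2.0539 hr
(I_rated/I)^k = (0.46774)^1.074 = 0.44217
t = t_rated * (I_rated/I)^k = 2.0539 * 0.44217 = 0.9082 hr

0.9082 hr


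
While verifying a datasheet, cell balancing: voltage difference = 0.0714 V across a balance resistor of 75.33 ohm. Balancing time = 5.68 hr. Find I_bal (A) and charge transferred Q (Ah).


First, Ohm's law: I_bal = 0.0714 V / 75.33 ohm = 9.4783e-04 A
Then Q = I * t = 9.4783e-04 A * 5.68 hr = 0.005384 Ah

I=9.4783e-04 A, Q=0.005384 Ah


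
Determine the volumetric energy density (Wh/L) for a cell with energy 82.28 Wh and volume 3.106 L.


ED = E / V = 82.28 / 3.106 = 26.49 Wh/L

26.49 Wh/L


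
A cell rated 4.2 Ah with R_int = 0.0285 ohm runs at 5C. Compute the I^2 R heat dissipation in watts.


Step 1: I = C_rate * capacity = 5 * 4.2 = 21 A
Step 2: Q = I^2 * R = 21^2 * 0.0285 = 441 * 0.0285 = 12.57 W

12.57 W


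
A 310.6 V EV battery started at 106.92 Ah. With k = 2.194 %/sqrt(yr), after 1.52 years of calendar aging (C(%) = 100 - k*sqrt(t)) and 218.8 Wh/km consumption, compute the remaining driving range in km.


Step 1: capacity retention = 100 - 2.194 * sqrt(1.52) = 100 - 2.194 * 1.2329 = 97.295%
Step 2: C_now = 106.92 * 97.295/100 = 104.03 Ah
Step 3: E_pack = V * C_now = 310.6 * 104.03 = 32312 Wh
Step 4: range = E_pack / consumption = 32312 / 218.8 = 147.7 km

147.7 km


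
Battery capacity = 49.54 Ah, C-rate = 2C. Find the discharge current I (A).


I = C_rate * capacity = 2 * 49.54 = 99.08 A

99.08 A


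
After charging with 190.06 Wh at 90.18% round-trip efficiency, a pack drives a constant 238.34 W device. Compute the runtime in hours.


Step 1: E_discharge = eta/100 * E_charge = 90.18/100 * 190.06 = 171.4 Wh
Step 2: t = E_discharge / P = 171.4 / 238.34 = 0.7191 hr

0.7191 hr


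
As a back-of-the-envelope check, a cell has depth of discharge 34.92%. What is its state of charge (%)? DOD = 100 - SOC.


SOC = 100 - DOD = 100 - 34.92 = 65.08%

65.08%


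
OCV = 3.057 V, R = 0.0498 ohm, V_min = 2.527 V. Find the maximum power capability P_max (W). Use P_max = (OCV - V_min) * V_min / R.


P_max = (OCV - V_min) * V_min / R = (3.057 - 2.527) * 2.527 / 0.0498 = 0.53 * 2.527 / 0.0498 = 26.89 W

26.89 W


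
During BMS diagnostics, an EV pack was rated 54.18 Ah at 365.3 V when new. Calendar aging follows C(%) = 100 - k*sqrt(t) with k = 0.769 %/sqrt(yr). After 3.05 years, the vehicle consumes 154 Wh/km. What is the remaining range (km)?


Step 1: capacity retention = 100 - 0.769 * sqrt(3.05) = 100 - 0.769 * 1.7464 = 98.657%
Step 2: C_now = 54.18 * 98.657/100 = 53.452 Ah
Step 3: E_pack = V * C_now = 365.3 * 53.452 = 19526 Wh
Step 4: range = E_pack / consumption = 19526 / 154 = 126.8 km

126.8 km


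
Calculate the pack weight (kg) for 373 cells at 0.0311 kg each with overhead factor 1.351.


m_pack = n * m_cell * overhead = 373 * 0.0311 * 1.351 = 15.67 kg

15.67 kg


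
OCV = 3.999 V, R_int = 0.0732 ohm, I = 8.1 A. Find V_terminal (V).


IR drop = 8.1 * 0.0732 = 0.59292 V
V = 3.999 - 0.59292 = 3.406 V

3.406 V


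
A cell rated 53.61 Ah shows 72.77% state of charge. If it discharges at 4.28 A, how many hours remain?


Step 1: remaining = SOC/100 * C_total = 72.77/100 * 53.61 = 39.012 Ah
Step 2: t = remaining / I = 39.012 / 4.28 = 9.115 hr

9.115 hr


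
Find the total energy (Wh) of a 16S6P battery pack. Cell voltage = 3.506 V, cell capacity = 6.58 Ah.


V_pack = 16 * 3.506 = 56.096 V
C_pack = 6 * 6.58 = 39.48 Ah
E = V_pack * C_pack = 56.096 * 39.48 = 2215 Wh

2215 Wh


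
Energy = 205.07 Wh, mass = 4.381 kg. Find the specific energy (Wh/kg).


ED = E / m = 205.07 / 4.381 = 46.81 Wh/kg

46.81 Wh/kg


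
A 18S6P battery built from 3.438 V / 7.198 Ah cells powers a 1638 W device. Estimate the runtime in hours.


Step 1: E_pack = Ns * V_cell * Np * C_cell = 18 * 3.438 * 6 * 7.198 = 2672.6 Wh
Step 2: t = E_pack / P = 2672.6 / 1638 = 1.632 hr

1.632 hr


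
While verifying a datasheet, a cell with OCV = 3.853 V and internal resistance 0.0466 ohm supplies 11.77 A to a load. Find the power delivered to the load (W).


Step 1: V_terminal = OCV - I*R = 3.853 - 11.77 * 0.0466 = 3.3045 V
Step 2: P_out = V_terminal * I = 3.3045 * 11.77 = 38.89 W

38.89 W


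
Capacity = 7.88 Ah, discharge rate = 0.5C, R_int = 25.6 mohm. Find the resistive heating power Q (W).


Convert: R = 25.6 mohm = 0.0256 ohm
Step 1: I = C_rate * capacity = 0.5 * 7.88 = 3.94 A
Step 2: Q = I^2 * R = 3.94^2 * 0.0256 = 15.524 * 0.0256 = 0.3974 W

0.3974 W


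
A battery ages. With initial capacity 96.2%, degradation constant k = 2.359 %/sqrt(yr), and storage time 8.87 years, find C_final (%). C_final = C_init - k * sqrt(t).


sqrt(t) = sqrt(8.87) = 2.9783
C_final = 96.2 - 2.359 * 2.9783 = 89.17%

89.17%


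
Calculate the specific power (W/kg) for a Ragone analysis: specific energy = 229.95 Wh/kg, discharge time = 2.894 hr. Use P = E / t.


P_specific = E / t = 229.95 / 2.894 = 79.46 W/kg

79.46 W/kg


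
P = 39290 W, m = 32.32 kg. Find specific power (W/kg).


Specific power = 39290 W / 32.32 kg = 1216 W/kg

1216 W/kg


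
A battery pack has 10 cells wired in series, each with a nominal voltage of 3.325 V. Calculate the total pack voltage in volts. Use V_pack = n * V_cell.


V_pack = n * V_cell = 10 * 3.325 = 33.25 V

33.25 V


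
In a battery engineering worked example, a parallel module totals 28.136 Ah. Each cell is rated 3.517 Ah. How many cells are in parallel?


n = C_total / C_cell = 28.136 / 3.517 = 8

8


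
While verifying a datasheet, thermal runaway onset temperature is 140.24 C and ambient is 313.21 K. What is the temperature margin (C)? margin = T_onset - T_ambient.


Convert: T_ambient = 313.21 K = 40.06 C
margin = 140.24 - 40.06 = 100.18 C

100.18 C


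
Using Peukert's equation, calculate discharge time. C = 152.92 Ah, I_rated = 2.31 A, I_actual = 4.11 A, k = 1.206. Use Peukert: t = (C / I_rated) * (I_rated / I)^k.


Step 1: t_rated = C / I_rated = 152.92 / 2.31 = 66.199 hr
Step 2: ratio = 2.31 / 4.11 = 0.56204
Step 3: ratio^k = 0.56204^1.206 = 0.49914
Step 4: t = t_rated * ratio^k = 66.199 * 0.49914 = 33.04 hr

33.04 hr


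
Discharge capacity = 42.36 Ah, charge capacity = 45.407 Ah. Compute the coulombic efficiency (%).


Coulombic efficiency = 42.36/45.407 * 100% = 93.29%

93.29%


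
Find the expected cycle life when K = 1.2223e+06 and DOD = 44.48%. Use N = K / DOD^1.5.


Step 1: DOD^1.5 = 44.48^1.5 = 296.65
Step 2: N = 1.2223e+06 / 296.65 = 4120 cycles

4120 cycles


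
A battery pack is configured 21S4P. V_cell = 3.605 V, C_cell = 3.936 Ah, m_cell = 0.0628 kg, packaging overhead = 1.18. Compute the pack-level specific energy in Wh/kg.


Step 1: V_pack = 21 * 3.605 = 75.705 V
Step 2: C_pack = 4 * 3.936 = 15.744 Ah
Step 3: E_pack = V_pack * C_pack = 75.705 * 15.744 = 1191.9 Wh
Step 4: m_pack = 21 * 4 * 0.0628 * 1.18 = 6.2247 kg
Step 5: ED = E_pack / m_pack = 1191.9 / 6.2247 = 191.5 Wh/kg

191.5 Wh/kg


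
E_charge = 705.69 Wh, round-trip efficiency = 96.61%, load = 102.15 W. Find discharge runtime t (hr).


Step 1: E_discharge = eta/100 * E_charge = 96.61/100 * 705.69 = 681.77 Wh
Step 2: t = E_discharge / P = 681.77 / 102.15 = 6.674 hr

6.674 hr


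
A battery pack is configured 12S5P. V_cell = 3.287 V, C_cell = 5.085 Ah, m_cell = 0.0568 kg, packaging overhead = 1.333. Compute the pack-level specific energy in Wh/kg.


Step 1: V_pack = 12 * 3.287 = 39.444 V
Step 2: C_pack = 5 * 5.085 = 25.425 Ah
Step 3: E_pack = V_pack * C_pack = 39.444 * 25.425 = 1002.9 Wh
Step 4: m_pack = 12 * 5 * 0.0568 * 1.333 = 4.5429 kg
Step 5: ED = E_pack / m_pack = 1002.9 / 4.5429 = 220.8 Wh/kg

220.8 Wh/kg


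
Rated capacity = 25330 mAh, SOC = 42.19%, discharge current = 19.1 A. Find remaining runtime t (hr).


Convert: C_total = 25330 mAh = 25.33 Ah
Step 1: remaining = SOC/100 * C_total = 42.19/100 * 25.33 = 10.687 Ah
Step 2: t = remaining / I = 10.687 / 19.1 = 0.5595 hr

0.5595 hr


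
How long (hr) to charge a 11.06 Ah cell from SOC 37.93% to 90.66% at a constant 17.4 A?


Step 1: dSOC = 90.66% - 37.93% = 52.73%
Step 2: delta_Ah = 11.06 * 52.73 / 100 = 5.8319 Ah
Step 3: t = 5.8319 / 17.4 = 0.3352 hr

0.3352 hr


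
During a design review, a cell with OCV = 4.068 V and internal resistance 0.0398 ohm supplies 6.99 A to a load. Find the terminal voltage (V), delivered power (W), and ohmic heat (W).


Step 1: V_terminal = OCV - I*R = 4.068 - 6.99 * 0.0398 = 3.7898 V
Step 2: P_out = V_terminal * I = 3.7898 * 6.99 = 26.49 W
Step 3: Q = I^2 * R = 6.99^2 * 0.0398 = 1.945 W

V=3.7898 V, P=26.49 W, Q=1.945 W


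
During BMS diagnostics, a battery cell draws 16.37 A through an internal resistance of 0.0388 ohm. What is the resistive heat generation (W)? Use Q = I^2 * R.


Q = I^2 * R = 16.37^2 * 0.0388 = 10.40 W

10.40 W


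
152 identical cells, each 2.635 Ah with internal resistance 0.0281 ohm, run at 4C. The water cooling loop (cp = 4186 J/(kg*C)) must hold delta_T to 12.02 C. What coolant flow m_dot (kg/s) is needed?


Step 1: I = 4 * 2.635 = 10.54 A
Step 2: Q_cell = I^2 * R = 10.54^2 * 0.0281 = 3.1217 W
Step 3: Q_total = 152 * 3.1217 = 474.5 W
Step 4: m_dot = Q_total / (cp * dT) = 474.5 / (4186 * 12.02) = 0.009430 kg/s

0.009430 kg/s


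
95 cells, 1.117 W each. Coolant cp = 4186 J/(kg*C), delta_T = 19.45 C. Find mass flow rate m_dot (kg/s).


Step 1: Total heat Q = 95 * 1.117 W = 106.12 W
Step 2: denom = cp * dT = 4186 * 19.45 = 81418
Step 3: m_dot = 106.12 / 81418 = 0.001303 kg/s

0.001303 kg/s


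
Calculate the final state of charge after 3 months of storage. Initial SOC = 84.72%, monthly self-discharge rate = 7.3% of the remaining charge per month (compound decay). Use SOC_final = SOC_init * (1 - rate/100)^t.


Monthly retention factor = 1 - 7.3/100 = 0.927
Over 3 months: factor^3 = 0.7966
SOC_final = 84.72 * 0.7966 = 67.49%

67.49%


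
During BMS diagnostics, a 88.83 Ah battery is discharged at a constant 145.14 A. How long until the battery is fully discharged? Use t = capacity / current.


t = capacity / current = 88.83 / 145.14 = 0.6120 hr

0.6120 hr


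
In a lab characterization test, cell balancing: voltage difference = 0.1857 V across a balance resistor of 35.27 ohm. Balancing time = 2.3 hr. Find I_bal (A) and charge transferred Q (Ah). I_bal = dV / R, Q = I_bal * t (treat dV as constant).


I_bal = dV / R = 0.1857 / 35.27 = 0.0052651 A
Q = I_bal * t = 0.0052651 * 2.3 = 0.01211 Ah

I=0.0052651 A, Q=0.01211 Ah


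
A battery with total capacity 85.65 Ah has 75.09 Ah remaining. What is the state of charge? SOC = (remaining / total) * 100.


SOC% = 75.09 / 85.65 * 100 = 87.67%

87.67%


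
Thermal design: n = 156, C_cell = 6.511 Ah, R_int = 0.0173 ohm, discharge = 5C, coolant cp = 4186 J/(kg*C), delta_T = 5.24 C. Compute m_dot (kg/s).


Step 1: I = 5 * 6.511 = 32.555 A
Step 2: Q_cell = I^2 * R = 32.555^2 * 0.0173 = 18.335 W
Step 3: Q_total = 156 * 18.335 = 2860.3 W
Step 4: m_dot = Q_total / (cp * dT) = 2860.3 / (4186 * 5.24) = 0.1304 kg/s

0.1304 kg/s


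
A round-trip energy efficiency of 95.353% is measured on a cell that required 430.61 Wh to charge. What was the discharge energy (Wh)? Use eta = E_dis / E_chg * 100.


E_dis = eta/100 * E_chg = 95.353/100 * 430.61 = 410.6 Wh

410.6 Wh


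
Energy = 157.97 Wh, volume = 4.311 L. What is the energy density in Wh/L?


ED = E / V = 157.97 / 4.311 = 36.64 Wh/L

36.64 Wh/L


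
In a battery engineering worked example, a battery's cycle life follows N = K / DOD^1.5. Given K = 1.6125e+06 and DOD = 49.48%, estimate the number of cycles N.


DOD^1.5 = 348.05
N = K / DOD^1.5 = 1.6125e+06 / 348.05 = 4633

4633 cycles


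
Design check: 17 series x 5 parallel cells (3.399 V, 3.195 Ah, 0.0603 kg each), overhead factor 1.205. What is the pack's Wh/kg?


Step 1: V_pack = 17 * 3.399 = 57.783 V
Step 2: C_pack = 5 * 3.195 = 15.975 Ah
Step 3: E_pack = V_pack * C_pack = 57.783 * 15.975 = 923.08 Wh
Step 4: m_pack = 17 * 5 * 0.0603 * 1.205 = 6.1762 kg
Step 5: ED = E_pack / m_pack = 923.08 / 6.1762 = 149.5 Wh/kg

149.5 Wh/kg


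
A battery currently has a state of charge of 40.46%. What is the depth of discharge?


DOD = 100 - SOC = 100 - 40.46 = 59.54%

59.54%


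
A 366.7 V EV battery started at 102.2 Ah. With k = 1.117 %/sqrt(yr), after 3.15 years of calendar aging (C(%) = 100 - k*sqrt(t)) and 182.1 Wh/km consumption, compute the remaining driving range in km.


Step 1: capacity retention = 100 - 1.117 * sqrt(3.15) = 100 - 1.117 * 1.7748 = 98.018%
Step 2: C_now = 102.2 * 98.018/100 = 100.17 Ah
Step 3: E_pack = V * C_now = 366.7 * 100.17 = 36732 Wh
Step 4: range = E_pack / consumption = 36732 / 182.1 = 201.7 km

201.7 km


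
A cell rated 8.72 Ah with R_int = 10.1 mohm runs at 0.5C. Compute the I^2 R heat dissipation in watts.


Convert: R = 10.1 mohm = 0.0101 ohm
Step 1: I = C_rate * capacity = 0.5 * 8.72 = 4.36 A
Step 2: Q = I^2 * R = 4.36^2 * 0.0101 = 19.01 * 0.0101 = 0.1920 W

0.1920 W


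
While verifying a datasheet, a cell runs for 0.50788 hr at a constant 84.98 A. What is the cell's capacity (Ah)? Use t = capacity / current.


C = I * t = 84.98 * 0.50788 = 43.16 Ah

43.16 Ah


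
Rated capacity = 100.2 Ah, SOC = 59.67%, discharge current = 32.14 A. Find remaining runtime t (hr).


Step 1: remaining = SOC/100 * C_total = 59.67/100 * 100.2 = 59.789 Ah
Step 2: t = remaining / I = 59.789 / 32.14 = 1.860 hr

1.860 hr


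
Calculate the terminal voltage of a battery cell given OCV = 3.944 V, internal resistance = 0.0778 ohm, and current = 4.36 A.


V = OCV - I*R = 3.944 - 4.36 * 0.0778 = 3.605 V

3.605 V


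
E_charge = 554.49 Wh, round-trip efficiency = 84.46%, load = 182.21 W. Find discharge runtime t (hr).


Step 1: E_discharge = eta/100 * E_charge = 84.46/100 * 554.49 = 468.32 Wh
Step 2: t = E_discharge / P = 468.32 / 182.21 = 2.570 hr

2.570 hr


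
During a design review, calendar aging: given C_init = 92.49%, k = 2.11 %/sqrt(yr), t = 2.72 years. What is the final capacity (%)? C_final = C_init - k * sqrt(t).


Step 1: sqrt(2.72 yr) = 1.6492
Step 2: drop = 2.11 * 1.6492 = 3.4798
Step 3: C_final = 92.49 - 3.4798 = 89.01%

89.01%


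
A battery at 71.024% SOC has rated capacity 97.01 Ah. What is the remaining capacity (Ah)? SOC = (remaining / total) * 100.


remaining = SOC / 100 * total = 71.024 / 100 * 97.01 = 68.90 Ah

68.90 Ah


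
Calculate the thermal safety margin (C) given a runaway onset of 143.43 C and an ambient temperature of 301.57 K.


Convert: T_ambient = 301.57 K = 28.42 C
margin = 143.43 - 28.42 = 115.01 C

115.01 C


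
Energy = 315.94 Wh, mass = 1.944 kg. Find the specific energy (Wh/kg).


Specific energy = 315.94 Wh / 1.944 kg = 162.5 Wh/kg

162.5 Wh/kg


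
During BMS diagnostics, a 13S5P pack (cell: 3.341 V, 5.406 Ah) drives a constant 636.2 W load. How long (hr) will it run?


Step 1: E_pack = Ns * V_cell * Np * C_cell = 13 * 3.341 * 5 * 5.406 = 1174 Wh
Step 2: t = E_pack / P = 1174 / 636.2 = 1.845 hr

1.845 hr


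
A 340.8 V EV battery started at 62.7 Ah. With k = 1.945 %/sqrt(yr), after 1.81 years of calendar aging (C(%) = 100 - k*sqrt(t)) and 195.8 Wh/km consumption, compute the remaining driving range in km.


Step 1: capacity retention = 100 - 1.945 * sqrt(1.81) = 100 - 1.945 * 1.3454 = 97.383%
Step 2: C_now = 62.7 * 97.383/100 = 61.059 Ah
Step 3: E_pack = V * C_now = 340.8 * 61.059 = 20809 Wh
Step 4: range = E_pack / consumption = 20809 / 195.8 = 106.3 km

106.3 km


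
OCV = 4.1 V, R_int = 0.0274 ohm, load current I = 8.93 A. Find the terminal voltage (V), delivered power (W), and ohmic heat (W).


Step 1: V_terminal = OCV - I*R = 4.1 - 8.93 * 0.0274 = 3.8553 V
Step 2: P_out = V_terminal * I = 3.8553 * 8.93 = 34.43 W
Step 3: Q = I^2 * R = 8.93^2 * 0.0274 = 2.185 W

V=3.8553 V, P=34.43 W, Q=2.185 W


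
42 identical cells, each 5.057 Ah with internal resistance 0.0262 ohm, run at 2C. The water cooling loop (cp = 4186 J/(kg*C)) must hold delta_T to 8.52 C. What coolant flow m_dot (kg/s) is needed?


Step 1: I = 2 * 5.057 = 10.114 A
Step 2: Q_cell = I^2 * R = 10.114^2 * 0.0262 = 2.6801 W
Step 3: Q_total = 42 * 2.6801 = 112.56 W
Step 4: m_dot = Q_total / (cp * dT) = 112.56 / (4186 * 8.52) = 0.003156 kg/s

0.003156 kg/s


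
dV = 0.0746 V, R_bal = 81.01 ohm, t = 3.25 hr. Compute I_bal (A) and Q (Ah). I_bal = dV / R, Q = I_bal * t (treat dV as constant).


First, Ohm's law: I_bal = 0.0746 V / 81.01 ohm = 9.2087e-04 A
Then Q = I * t = 9.2087e-04 A * 3.25 hr = 0.002993 Ah

I=9.2087e-04 A, Q=0.002993 Ah


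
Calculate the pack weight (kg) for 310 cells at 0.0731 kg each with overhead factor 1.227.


Cell mass sum = 310 * 0.0731 = 22.661 kg
With overhead 1.227: m_pack = 22.661 * 1.227 = 27.81 kg

27.81 kg


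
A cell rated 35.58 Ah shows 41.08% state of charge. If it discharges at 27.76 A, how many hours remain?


Step 1: remaining = SOC/100 * C_total = 41.08/100 * 35.58 = 14.616 Ah
Step 2: t = remaining / I = 14.616 / 27.76 = 0.5265 hr

0.5265 hr


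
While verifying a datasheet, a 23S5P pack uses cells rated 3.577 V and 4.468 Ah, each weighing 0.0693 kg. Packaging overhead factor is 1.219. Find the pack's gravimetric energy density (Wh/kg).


Step 1: V_pack = 23 * 3.577 = 82.271 V
Step 2: C_pack = 5 * 4.468 = 22.34 Ah
Step 3: E_pack = V_pack * C_pack = 82.271 * 22.34 = 1837.9 Wh
Step 4: m_pack = 23 * 5 * 0.0693 * 1.219 = 9.7148 kg
Step 5: ED = E_pack / m_pack = 1837.9 / 9.7148 = 189.2 Wh/kg

189.2 Wh/kg
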